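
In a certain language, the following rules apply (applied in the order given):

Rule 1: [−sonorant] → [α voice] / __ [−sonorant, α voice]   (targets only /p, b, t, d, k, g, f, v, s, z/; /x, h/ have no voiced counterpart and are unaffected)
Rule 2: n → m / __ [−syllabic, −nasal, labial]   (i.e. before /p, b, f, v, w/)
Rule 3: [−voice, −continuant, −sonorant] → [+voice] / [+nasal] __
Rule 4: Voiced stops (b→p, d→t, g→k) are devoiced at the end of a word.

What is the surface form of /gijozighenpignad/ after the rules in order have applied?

Rule 1 (regressive voicing assimilation): /g/ precedes the voiceless obstruent /h/, so it devoices to [k] by assimilation. /gijozighenpignad/ → gijozikhenpignad.
Rule 2 (nasal place assimilation): /n/ precedes the labial consonant /p/, so it assimilates in place to [m]. /gijozikhenpignad/ → gijozikhempignad.
Rule 3 (post-nasal voicing): /p/ is a voiceless stop immediately after the nasal /m/, so it voices to [b]. /gijozikhempignad/ → gijozikhembignad.
Rule 4 (final devoicing): /d/ is a voiced stop in word-final position, so it devoices to [t]. /gijozikhembignad/ → gijozikhembignat.

gijozikhembignat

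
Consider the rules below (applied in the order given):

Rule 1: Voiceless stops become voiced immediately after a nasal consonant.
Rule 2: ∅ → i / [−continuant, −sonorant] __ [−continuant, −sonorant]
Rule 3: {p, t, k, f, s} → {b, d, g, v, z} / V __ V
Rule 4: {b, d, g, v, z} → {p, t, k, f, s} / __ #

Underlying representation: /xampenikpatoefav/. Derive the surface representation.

xambenigibadoevaf

Rule 1 (post-nasal voicing): /p/ is a voiceless stop immediately after the nasal /m/, so it voices to [b]. /xampenikpatoefav/ → xambenikpatoefav.
Rule 2 (stop-cluster i-epenthesis): /k/ and /p/ form a stop–stop cluster, so [i] is inserted between them. /xambenikpatoefav/ → xambenikipatoefav.
Rule 3 (intervocalic voicing): /k/ is a voiceless obstruent between vowels /i/ and /i/, so it voices to [g]. /p/ is a voiceless obstruent between vowels /i/ and /a/, so it voices to [b]. /t/ is a voiceless obstruent between vowels /a/ and /o/, so it voices to [d]. /f/ is a voiceless obstruent between vowels /e/ and /a/, so it voices to [v]. /xambenikipatoefav/ → xambenigibadoevav.
Rule 4 (final devoicing): /v/ is a voiced obstruent in word-final position, so it devoices to [f]. /xambenigibadoevav/ → xambenigibadoevaf.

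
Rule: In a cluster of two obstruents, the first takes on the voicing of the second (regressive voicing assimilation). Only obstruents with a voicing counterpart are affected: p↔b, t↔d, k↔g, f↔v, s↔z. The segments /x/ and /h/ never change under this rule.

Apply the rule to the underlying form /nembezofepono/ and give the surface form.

No segment of /nembezofepono/ meets the structural description of the rule, so the form surfaces unchanged.

nembezofepono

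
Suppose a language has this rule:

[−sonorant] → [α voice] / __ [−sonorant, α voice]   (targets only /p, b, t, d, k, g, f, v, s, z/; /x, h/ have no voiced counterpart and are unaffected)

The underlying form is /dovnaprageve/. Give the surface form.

dovnaprageve

No segment of /dovnaprageve/ meets the structural description of the rule, so the form surfaces unchanged.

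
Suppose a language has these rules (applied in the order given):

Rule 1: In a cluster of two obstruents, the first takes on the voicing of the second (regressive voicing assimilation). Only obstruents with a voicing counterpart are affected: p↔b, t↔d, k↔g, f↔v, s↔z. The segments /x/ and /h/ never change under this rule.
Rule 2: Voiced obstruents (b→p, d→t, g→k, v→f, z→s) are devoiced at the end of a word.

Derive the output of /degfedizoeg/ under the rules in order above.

dekfedizoek

Rule 1 (regressive voicing assimilation): /g/ precedes the voiceless obstruent /f/, so it devoices to [k] by assimilation. /degfedizoeg/ → dekfedizoeg.
Rule 2 (final devoicing): /g/ is a voiced obstruent in word-final position, so it devoices to [k]. /dekfedizoeg/ → dekfedizoek.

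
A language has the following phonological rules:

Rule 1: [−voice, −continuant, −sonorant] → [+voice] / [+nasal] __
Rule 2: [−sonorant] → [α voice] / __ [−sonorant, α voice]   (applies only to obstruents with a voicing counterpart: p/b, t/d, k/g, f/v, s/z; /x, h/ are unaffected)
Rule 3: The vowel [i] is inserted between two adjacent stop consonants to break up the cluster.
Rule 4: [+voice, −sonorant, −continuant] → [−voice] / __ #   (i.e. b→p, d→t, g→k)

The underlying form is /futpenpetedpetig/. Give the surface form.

Rule 1 (post-nasal voicing): /p/ is a voiceless stop immediately after the nasal /n/, so it voices to [b]. /futpenpetedpetig/ → futpenbetedpetig.
Rule 2 (regressive voicing assimilation): /d/ precedes the voiceless obstruent /p/, so it devoices to [t] by assimilation. /futpenbetedpetig/ → futpenbetetpetig.
Rule 3 (stop-cluster i-epenthesis): /t/ and /p/ form a stop–stop cluster, so [i] is inserted between them. /t/ and /p/ form a stop–stop cluster, so [i] is inserted between them. /futpenbetetpetig/ → futipenbetetipetig.
Rule 4 (final devoicing): /g/ is a voiced stop in word-final position, so it devoices to [k]. /futipenbetetipetig/ → futipenbetetipetik.

futipenbetetipetik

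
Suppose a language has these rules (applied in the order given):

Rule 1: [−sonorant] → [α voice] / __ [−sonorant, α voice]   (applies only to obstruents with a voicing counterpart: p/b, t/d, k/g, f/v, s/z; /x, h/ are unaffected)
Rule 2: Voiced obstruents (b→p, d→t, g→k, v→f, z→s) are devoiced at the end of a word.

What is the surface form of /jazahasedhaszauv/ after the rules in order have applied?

jazahasethazzauf

Rule 1 (regressive voicing assimilation): /d/ precedes the voiceless obstruent /h/, so it devoices to [t] by assimilation. /s/ precedes the voiced obstruent /z/, so it voices to [z] by assimilation. /jazahasedhaszauv/ → jazahasethazzauv.
Rule 2 (final devoicing): /v/ is a voiced obstruent in word-final position, so it devoices to [f]. /jazahasethazzauv/ → jazahasethazzauf.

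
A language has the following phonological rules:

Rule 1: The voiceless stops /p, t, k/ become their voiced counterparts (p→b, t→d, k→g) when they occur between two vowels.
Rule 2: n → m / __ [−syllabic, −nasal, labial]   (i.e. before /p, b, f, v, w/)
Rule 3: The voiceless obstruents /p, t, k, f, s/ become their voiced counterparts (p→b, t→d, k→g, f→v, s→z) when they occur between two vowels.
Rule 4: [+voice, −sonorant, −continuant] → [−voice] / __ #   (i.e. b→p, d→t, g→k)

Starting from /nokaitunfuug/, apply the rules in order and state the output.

Rule 1 (intervocalic voicing): /k/ is a voiceless stop between vowels /o/ and /a/, so it voices to [g]. /t/ is a voiceless stop between vowels /i/ and /u/, so it voices to [d]. /nokaitunfuug/ → nogaidunfuug.
Rule 2 (nasal place assimilation): /n/ precedes the labial consonant /f/, so it assimilates in place to [m]. /nogaidunfuug/ → nogaidumfuug.
Rule 3 (intervocalic voicing): no segment meets the environment; /nogaidumfuug/ is unchanged.
Rule 4 (final devoicing): /g/ is a voiced stop in word-final position, so it devoices to [k]. /nogaidumfuug/ → nogaidumfuuk.

nogaidumfuuk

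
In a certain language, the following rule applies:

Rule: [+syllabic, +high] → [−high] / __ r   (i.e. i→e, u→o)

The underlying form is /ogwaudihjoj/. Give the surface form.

No segment of /ogwaudihjoj/ meets the structural description of the rule, so the form surfaces unchanged.

ogwaudihjoj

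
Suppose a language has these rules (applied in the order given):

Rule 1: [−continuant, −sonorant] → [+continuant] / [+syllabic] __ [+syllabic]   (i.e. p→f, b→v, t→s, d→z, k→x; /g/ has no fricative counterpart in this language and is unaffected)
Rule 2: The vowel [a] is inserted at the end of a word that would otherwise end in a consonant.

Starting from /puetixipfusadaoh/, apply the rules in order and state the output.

puesixipfusazaoha

Rule 1 (intervocalic spirantization): /t/ is a stop between vowels /e/ and /i/, so it spirantizes to the fricative [s]. /d/ is a stop between vowels /a/ and /a/, so it spirantizes to the fricative [z]. /puetixipfusadaoh/ → puesixipfusazaoh.
Rule 2 (final a-epenthesis): the form ends in the consonant /h/, so [a] is inserted word-finally. /puesixipfusazaoh/ → puesixipfusazaoha.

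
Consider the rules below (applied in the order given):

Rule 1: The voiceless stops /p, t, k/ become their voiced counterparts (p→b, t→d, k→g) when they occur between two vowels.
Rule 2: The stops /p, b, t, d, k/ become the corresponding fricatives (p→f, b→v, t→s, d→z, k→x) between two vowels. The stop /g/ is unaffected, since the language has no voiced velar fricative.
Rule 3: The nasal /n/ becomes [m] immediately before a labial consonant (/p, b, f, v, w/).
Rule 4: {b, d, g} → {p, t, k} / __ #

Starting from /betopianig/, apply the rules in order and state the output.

Rule 1 (intervocalic voicing): /t/ is a voiceless stop between vowels /e/ and /o/, so it voices to [d]. /p/ is a voiceless stop between vowels /o/ and /i/, so it voices to [b]. /betopianig/ → bedobianig.
Rule 2 (intervocalic spirantization): /d/ is a stop between vowels /e/ and /o/, so it spirantizes to the fricative [z]. /b/ is a stop between vowels /o/ and /i/, so it spirantizes to the fricative [v]. /bedobianig/ → bezovianig.
Rule 3 (nasal place assimilation): no segment meets the environment; /bezovianig/ is unchanged.
Rule 4 (final devoicing): /g/ is a voiced stop in word-final position, so it devoices to [k]. /bezovianig/ → bezovianik.

bezovianik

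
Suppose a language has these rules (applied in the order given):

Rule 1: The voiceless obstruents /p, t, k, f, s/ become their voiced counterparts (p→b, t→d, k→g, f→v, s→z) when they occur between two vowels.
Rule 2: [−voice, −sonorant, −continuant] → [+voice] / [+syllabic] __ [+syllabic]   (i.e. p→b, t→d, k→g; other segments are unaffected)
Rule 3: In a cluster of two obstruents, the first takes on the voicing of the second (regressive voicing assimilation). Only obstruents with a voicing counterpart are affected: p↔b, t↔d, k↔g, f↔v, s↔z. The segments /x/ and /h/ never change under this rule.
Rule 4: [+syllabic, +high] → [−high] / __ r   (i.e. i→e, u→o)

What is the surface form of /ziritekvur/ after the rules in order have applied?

Rule 1 (intervocalic voicing): /t/ is a voiceless obstruent between vowels /i/ and /e/, so it voices to [d]. /ziritekvur/ → ziridekvur.
Rule 2 (intervocalic voicing): no segment meets the environment; /ziridekvur/ is unchanged.
Rule 3 (regressive voicing assimilation): /k/ precedes the voiced obstruent /v/, so it voices to [g] by assimilation. /ziridekvur/ → ziridegvur.
Rule 4 (pre-rhotic lowering): /i/ is a high vowel immediately before /r/, so it lowers to [e]. /u/ is a high vowel immediately before /r/, so it lowers to [o]. /ziridegvur/ → zeridegvor.

zeridegvor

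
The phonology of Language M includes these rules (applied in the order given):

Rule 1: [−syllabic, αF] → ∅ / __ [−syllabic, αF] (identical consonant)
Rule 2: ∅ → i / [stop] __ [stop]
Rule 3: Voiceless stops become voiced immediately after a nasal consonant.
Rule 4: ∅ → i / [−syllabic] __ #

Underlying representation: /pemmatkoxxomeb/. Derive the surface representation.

pematikoxomebi

Rule 1 (degemination): /mm/ is a geminate; the first /m/ deletes. /xx/ is a geminate; the first /x/ deletes. /pemmatkoxxomeb/ → pematkoxomeb.
Rule 2 (stop-cluster i-epenthesis): /t/ and /k/ form a stop–stop cluster, so [i] is inserted between them. /pematkoxomeb/ → pematikoxomeb.
Rule 3 (post-nasal voicing): no segment meets the environment; /pematikoxomeb/ is unchanged.
Rule 4 (final i-epenthesis): the form ends in the consonant /b/, so [i] is inserted word-finally. /pematikoxomeb/ → pematikoxomebi.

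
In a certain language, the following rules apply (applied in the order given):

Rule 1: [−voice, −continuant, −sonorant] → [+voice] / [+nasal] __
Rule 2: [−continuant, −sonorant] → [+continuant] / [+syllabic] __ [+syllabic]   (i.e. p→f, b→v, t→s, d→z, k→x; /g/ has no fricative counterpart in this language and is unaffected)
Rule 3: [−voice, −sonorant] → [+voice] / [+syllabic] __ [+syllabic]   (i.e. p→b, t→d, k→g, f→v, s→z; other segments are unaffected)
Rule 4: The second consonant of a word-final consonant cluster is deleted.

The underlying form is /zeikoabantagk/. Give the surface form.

Rule 1 (post-nasal voicing): /t/ is a voiceless stop immediately after the nasal /n/, so it voices to [d]. /zeikoabantagk/ → zeikoabandagk.
Rule 2 (intervocalic spirantization): /k/ is a stop between vowels /i/ and /o/, so it spirantizes to the fricative [x]. /b/ is a stop between vowels /a/ and /a/, so it spirantizes to the fricative [v]. /zeikoabandagk/ → zeixoavandagk.
Rule 3 (intervocalic voicing): no segment meets the environment; /zeixoavandagk/ is unchanged.
Rule 4 (final cluster simplification): /k/ is the second consonant of a word-final cluster /gk/, so it deletes. /zeixoavandagk/ → zeixoavandag.

zeixoavandag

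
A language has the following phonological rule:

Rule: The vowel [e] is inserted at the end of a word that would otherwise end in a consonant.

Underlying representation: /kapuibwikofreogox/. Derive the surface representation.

kapuibwikofreogoxe

the form ends in the consonant /x/, so [e] is inserted word-finally.
Surface form: [kapuibwikofreogoxe].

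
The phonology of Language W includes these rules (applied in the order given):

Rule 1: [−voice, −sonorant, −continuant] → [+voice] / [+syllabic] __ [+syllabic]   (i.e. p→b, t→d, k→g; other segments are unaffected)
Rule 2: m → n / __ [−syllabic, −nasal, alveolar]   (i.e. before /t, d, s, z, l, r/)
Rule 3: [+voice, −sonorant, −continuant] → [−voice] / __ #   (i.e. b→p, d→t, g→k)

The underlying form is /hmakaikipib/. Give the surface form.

hmagaigibip

Rule 1 (intervocalic voicing): /k/ is a voiceless stop between vowels /a/ and /a/, so it voices to [g]. /k/ is a voiceless stop between vowels /i/ and /i/, so it voices to [g]. /p/ is a voiceless stop between vowels /i/ and /i/, so it voices to [b]. /hmakaikipib/ → hmagaigibib.
Rule 2 (nasal place assimilation): no segment meets the environment; /hmagaigibib/ is unchanged.
Rule 3 (final devoicing): /b/ is a voiced stop in word-final position, so it devoices to [p]. /hmagaigibib/ → hmagaigibip.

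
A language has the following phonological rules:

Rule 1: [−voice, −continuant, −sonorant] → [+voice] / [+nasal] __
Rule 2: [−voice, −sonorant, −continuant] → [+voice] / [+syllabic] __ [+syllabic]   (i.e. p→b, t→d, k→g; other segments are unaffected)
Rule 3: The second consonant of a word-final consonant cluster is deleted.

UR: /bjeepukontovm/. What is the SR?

bjeebugondov

Rule 1 (post-nasal voicing): /t/ is a voiceless stop immediately after the nasal /n/, so it voices to [d]. /bjeepukontovm/ → bjeepukondovm.
Rule 2 (intervocalic voicing): /p/ is a voiceless stop between vowels /e/ and /u/, so it voices to [b]. /k/ is a voiceless stop between vowels /u/ and /o/, so it voices to [g]. /bjeepukondovm/ → bjeebugondovm.
Rule 3 (final cluster simplification): /m/ is the second consonant of a word-final cluster /vm/, so it deletes. /bjeebugondovm/ → bjeebugondov.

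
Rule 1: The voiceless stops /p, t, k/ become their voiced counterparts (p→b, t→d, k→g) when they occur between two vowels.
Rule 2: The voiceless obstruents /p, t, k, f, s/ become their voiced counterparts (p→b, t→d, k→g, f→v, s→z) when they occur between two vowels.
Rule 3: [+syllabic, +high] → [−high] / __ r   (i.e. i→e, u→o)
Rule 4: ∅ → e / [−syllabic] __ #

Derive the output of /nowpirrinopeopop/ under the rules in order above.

Rule 1 (intervocalic voicing): /p/ is a voiceless stop between vowels /o/ and /e/, so it voices to [b]. /p/ is a voiceless stop between vowels /o/ and /o/, so it voices to [b]. /nowpirrinopeopop/ → nowpirrinobeobop.
Rule 2 (intervocalic voicing): no segment meets the environment; /nowpirrinobeobop/ is unchanged.
Rule 3 (pre-rhotic lowering): /i/ is a high vowel immediately before /r/, so it lowers to [e]. /nowpirrinobeobop/ → nowperrinobeobop.
Rule 4 (final e-epenthesis): the form ends in the consonant /p/, so [e] is inserted word-finally. /nowperrinobeobop/ → nowperrinobeobope.

nowperrinobeobope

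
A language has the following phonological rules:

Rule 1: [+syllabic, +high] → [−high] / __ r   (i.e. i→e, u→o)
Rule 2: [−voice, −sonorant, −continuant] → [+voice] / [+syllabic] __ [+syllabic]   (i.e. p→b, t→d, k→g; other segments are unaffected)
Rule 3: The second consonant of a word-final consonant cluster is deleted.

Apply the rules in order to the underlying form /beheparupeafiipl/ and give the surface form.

Rule 1 (pre-rhotic lowering): no segment meets the environment; /beheparupeafiipl/ is unchanged.
Rule 2 (intervocalic voicing): /p/ is a voiceless stop between vowels /e/ and /a/, so it voices to [b]. /p/ is a voiceless stop between vowels /u/ and /e/, so it voices to [b]. /beheparupeafiipl/ → behebarubeafiipl.
Rule 3 (final cluster simplification): /l/ is the second consonant of a word-final cluster /pl/, so it deletes. /behebarubeafiipl/ → behebarubeafiip.

behebarubeafiip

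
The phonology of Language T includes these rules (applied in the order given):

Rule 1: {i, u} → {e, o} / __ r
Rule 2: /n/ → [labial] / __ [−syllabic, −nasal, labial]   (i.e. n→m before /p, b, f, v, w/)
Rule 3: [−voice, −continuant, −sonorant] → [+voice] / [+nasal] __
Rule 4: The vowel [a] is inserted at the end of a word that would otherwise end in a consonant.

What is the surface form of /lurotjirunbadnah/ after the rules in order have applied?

Rule 1 (pre-rhotic lowering): /u/ is a high vowel immediately before /r/, so it lowers to [o]. /i/ is a high vowel immediately before /r/, so it lowers to [e]. /lurotjirunbadnah/ → lorotjerunbadnah.
Rule 2 (nasal place assimilation): /n/ precedes the labial consonant /b/, so it assimilates in place to [m]. /lorotjerunbadnah/ → lorotjerumbadnah.
Rule 3 (post-nasal voicing): no segment meets the environment; /lorotjerumbadnah/ is unchanged.
Rule 4 (final a-epenthesis): the form ends in the consonant /h/, so [a] is inserted word-finally. /lorotjerumbadnah/ → lorotjerumbadnaha.

lorotjerumbadnaha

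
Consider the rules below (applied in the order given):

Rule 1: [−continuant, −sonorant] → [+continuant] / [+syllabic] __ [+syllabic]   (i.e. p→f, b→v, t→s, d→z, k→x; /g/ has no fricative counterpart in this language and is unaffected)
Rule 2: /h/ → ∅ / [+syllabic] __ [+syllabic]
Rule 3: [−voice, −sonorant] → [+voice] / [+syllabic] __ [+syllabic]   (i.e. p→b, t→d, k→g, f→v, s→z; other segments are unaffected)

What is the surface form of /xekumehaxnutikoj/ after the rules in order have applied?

xexumeaxnuzixoj

Rule 1 (intervocalic spirantization): /k/ is a stop between vowels /e/ and /u/, so it spirantizes to the fricative [x]. /t/ is a stop between vowels /u/ and /i/, so it spirantizes to the fricative [s]. /k/ is a stop between vowels /i/ and /o/, so it spirantizes to the fricative [x]. /xekumehaxnutikoj/ → xexumehaxnusixoj.
Rule 2 (intervocalic h-deletion): /h/ occurs between vowels /e/ and /a/, so it deletes. /xexumehaxnusixoj/ → xexumeaxnusixoj.
Rule 3 (intervocalic voicing): /s/ is a voiceless obstruent between vowels /u/ and /i/, so it voices to [z]. /xexumeaxnusixoj/ → xexumeaxnuzixoj.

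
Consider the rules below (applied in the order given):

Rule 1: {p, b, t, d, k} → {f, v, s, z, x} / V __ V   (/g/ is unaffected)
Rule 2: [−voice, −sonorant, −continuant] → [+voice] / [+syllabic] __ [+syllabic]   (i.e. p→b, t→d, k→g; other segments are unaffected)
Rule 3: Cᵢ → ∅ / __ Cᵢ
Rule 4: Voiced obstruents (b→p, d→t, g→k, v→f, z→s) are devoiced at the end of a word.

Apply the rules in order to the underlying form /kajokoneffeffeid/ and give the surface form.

Rule 1 (intervocalic spirantization): /k/ is a stop between vowels /o/ and /o/, so it spirantizes to the fricative [x]. /kajokoneffeffeid/ → kajoxoneffeffeid.
Rule 2 (intervocalic voicing): no segment meets the environment; /kajoxoneffeffeid/ is unchanged.
Rule 3 (degemination): /ff/ is a geminate; the first /f/ deletes. /ff/ is a geminate; the first /f/ deletes. /kajoxoneffeffeid/ → kajoxonefefeid.
Rule 4 (final devoicing): /d/ is a voiced obstruent in word-final position, so it devoices to [t]. /kajoxonefefeid/ → kajoxonefefeit.

kajoxonefefeit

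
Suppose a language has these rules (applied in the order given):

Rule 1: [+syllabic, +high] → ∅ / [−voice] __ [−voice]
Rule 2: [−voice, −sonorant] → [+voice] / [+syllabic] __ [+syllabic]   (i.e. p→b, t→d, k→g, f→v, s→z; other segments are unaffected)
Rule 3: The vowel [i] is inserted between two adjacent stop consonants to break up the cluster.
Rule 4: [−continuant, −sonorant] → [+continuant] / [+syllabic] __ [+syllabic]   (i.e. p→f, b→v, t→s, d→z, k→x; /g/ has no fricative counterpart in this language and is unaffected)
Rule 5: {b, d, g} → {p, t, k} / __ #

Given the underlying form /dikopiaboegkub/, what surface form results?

digoviavoegixup

Rule 1 (high vowel syncope): no segment meets the environment; /dikopiaboegkub/ is unchanged.
Rule 2 (intervocalic voicing): /k/ is a voiceless obstruent between vowels /i/ and /o/, so it voices to [g]. /p/ is a voiceless obstruent between vowels /o/ and /i/, so it voices to [b]. /dikopiaboegkub/ → digobiaboegkub.
Rule 3 (stop-cluster i-epenthesis): /g/ and /k/ form a stop–stop cluster, so [i] is inserted between them. /digobiaboegkub/ → digobiaboegikub.
Rule 4 (intervocalic spirantization): /b/ is a stop between vowels /o/ and /i/, so it spirantizes to the fricative [v]. /b/ is a stop between vowels /a/ and /o/, so it spirantizes to the fricative [v]. /k/ is a stop between vowels /i/ and /u/, so it spirantizes to the fricative [x]. /digobiaboegikub/ → digoviavoegixub.
Rule 5 (final devoicing): /b/ is a voiced stop in word-final position, so it devoices to [p]. /digoviavoegixub/ → digoviavoegixup.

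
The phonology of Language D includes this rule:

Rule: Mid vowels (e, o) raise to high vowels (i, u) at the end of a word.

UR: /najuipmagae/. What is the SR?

najuipmagai

/e/ is a mid vowel in word-final position, so it raises to [i].
Surface form: [najuipmagai].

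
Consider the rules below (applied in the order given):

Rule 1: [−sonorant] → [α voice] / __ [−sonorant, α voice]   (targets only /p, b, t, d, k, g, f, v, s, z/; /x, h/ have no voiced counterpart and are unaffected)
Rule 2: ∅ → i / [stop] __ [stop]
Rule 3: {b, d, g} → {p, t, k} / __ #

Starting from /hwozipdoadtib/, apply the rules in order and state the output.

hwozibidoatitip

Rule 1 (regressive voicing assimilation): /p/ precedes the voiced obstruent /d/, so it voices to [b] by assimilation. /d/ precedes the voiceless obstruent /t/, so it devoices to [t] by assimilation. /hwozipdoadtib/ → hwozibdoattib.
Rule 2 (stop-cluster i-epenthesis): /b/ and /d/ form a stop–stop cluster, so [i] is inserted between them. /t/ and /t/ form a stop–stop cluster, so [i] is inserted between them. /hwozibdoattib/ → hwozibidoatitib.
Rule 3 (final devoicing): /b/ is a voiced stop in word-final position, so it devoices to [p]. /hwozibidoatitib/ → hwozibidoatitip.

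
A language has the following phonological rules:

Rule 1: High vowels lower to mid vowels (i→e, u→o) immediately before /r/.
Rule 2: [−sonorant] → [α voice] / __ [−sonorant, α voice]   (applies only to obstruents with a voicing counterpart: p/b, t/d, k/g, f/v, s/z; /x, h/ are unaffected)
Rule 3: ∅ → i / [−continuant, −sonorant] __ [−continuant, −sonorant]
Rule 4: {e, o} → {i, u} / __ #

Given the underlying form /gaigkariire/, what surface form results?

gaikikarieri

Rule 1 (pre-rhotic lowering): /i/ is a high vowel immediately before /r/, so it lowers to [e]. /gaigkariire/ → gaigkariere.
Rule 2 (regressive voicing assimilation): /g/ precedes the voiceless obstruent /k/, so it devoices to [k] by assimilation. /gaigkariere/ → gaikkariere.
Rule 3 (stop-cluster i-epenthesis): /k/ and /k/ form a stop–stop cluster, so [i] is inserted between them. /gaikkariere/ → gaikikariere.
Rule 4 (final vowel raising): /e/ is a mid vowel in word-final position, so it raises to [i]. /gaikikariere/ → gaikikarieri.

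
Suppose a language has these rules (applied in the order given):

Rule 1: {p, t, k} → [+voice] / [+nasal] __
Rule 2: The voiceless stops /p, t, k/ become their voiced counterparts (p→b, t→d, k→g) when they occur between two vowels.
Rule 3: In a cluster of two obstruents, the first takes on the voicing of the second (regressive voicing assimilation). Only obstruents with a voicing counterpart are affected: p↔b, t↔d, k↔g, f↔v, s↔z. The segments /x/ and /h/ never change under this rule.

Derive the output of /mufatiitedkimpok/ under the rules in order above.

mufadiidetkimbok

Rule 1 (post-nasal voicing): /p/ is a voiceless stop immediately after the nasal /m/, so it voices to [b]. /mufatiitedkimpok/ → mufatiitedkimbok.
Rule 2 (intervocalic voicing): /t/ is a voiceless stop between vowels /a/ and /i/, so it voices to [d]. /t/ is a voiceless stop between vowels /i/ and /e/, so it voices to [d]. /mufatiitedkimbok/ → mufadiidedkimbok.
Rule 3 (regressive voicing assimilation): /d/ precedes the voiceless obstruent /k/, so it devoices to [t] by assimilation. /mufadiidedkimbok/ → mufadiidetkimbok.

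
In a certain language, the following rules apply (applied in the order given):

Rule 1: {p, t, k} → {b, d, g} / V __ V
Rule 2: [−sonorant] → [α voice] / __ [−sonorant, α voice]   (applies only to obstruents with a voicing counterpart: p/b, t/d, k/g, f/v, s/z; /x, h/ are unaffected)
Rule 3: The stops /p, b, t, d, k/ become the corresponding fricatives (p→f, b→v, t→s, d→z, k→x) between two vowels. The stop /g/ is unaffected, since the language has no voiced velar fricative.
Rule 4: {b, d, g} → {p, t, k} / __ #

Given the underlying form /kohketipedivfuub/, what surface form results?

kohkeziveziffuup

Rule 1 (intervocalic voicing): /t/ is a voiceless stop between vowels /e/ and /i/, so it voices to [d]. /p/ is a voiceless stop between vowels /i/ and /e/, so it voices to [b]. /kohketipedivfuub/ → kohkedibedivfuub.
Rule 2 (regressive voicing assimilation): /v/ precedes the voiceless obstruent /f/, so it devoices to [f] by assimilation. /kohkedibedivfuub/ → kohkedibediffuub.
Rule 3 (intervocalic spirantization): /d/ is a stop between vowels /e/ and /i/, so it spirantizes to the fricative [z]. /b/ is a stop between vowels /i/ and /e/, so it spirantizes to the fricative [v]. /d/ is a stop between vowels /e/ and /i/, so it spirantizes to the fricative [z]. /kohkedibediffuub/ → kohkeziveziffuub.
Rule 4 (final devoicing): /b/ is a voiced stop in word-final position, so it devoices to [p]. /kohkeziveziffuub/ → kohkeziveziffuup.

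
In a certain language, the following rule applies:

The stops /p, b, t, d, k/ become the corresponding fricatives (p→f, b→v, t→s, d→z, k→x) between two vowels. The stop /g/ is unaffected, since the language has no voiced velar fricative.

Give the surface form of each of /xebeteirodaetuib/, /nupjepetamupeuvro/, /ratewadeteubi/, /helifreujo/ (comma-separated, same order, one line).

xeveseirozaesuib, nupjefesamufeuvro, rasewazeseuvi, helifreujo

/xebeteirodaetuib/: /b/ is a stop between vowels /e/ and /e/, so it spirantizes to the fricative [v]. /t/ is a stop between vowels /e/ and /e/, so it spirantizes to the fricative [s]. /d/ is a stop between vowels /o/ and /a/, so it spirantizes to the fricative [z]. /t/ is a stop between vowels /e/ and /u/, so it spirantizes to the fricative [s]. → [xeveseirozaesuib].
/nupjepetamupeuvro/: /p/ is a stop between vowels /e/ and /e/, so it spirantizes to the fricative [f]. /t/ is a stop between vowels /e/ and /a/, so it spirantizes to the fricative [s]. /p/ is a stop between vowels /u/ and /e/, so it spirantizes to the fricative [f]. → [nupjefesamufeuvro].
/ratewadeteubi/: /t/ is a stop between vowels /a/ and /e/, so it spirantizes to the fricative [s]. /d/ is a stop between vowels /a/ and /e/, so it spirantizes to the fricative [z]. /t/ is a stop between vowels /e/ and /e/, so it spirantizes to the fricative [s]. /b/ is a stop between vowels /u/ and /i/, so it spirantizes to the fricative [v]. → [rasewazeseuvi].
/helifreujo/: the rule's environment is not met; surfaces unchanged as [helifreujo].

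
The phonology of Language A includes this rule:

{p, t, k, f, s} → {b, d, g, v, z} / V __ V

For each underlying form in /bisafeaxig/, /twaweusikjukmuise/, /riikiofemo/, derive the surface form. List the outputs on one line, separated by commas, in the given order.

/bisafeaxig/: /s/ is a voiceless obstruent between vowels /i/ and /a/, so it voices to [z]. /f/ is a voiceless obstruent between vowels /a/ and /e/, so it voices to [v]. → [bizaveaxig].
/twaweusikjukmuise/: /s/ is a voiceless obstruent between vowels /u/ and /i/, so it voices to [z]. /s/ is a voiceless obstruent between vowels /i/ and /e/, so it voices to [z]. → [twaweuzikjukmuize].
/riikiofemo/: /k/ is a voiceless obstruent between vowels /i/ and /i/, so it voices to [g]. /f/ is a voiceless obstruent between vowels /o/ and /e/, so it voices to [v]. → [riigiovemo].

bizaveaxig, twaweuzikjukmuize, riigiovemo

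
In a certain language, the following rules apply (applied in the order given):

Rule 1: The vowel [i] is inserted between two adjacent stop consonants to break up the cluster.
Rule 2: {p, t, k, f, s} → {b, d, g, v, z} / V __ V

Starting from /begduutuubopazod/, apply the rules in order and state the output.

Rule 1 (stop-cluster i-epenthesis): /g/ and /d/ form a stop–stop cluster, so [i] is inserted between them. /begduutuubopazod/ → begiduutuubopazod.
Rule 2 (intervocalic voicing): /t/ is a voiceless obstruent between vowels /u/ and /u/, so it voices to [d]. /p/ is a voiceless obstruent between vowels /o/ and /a/, so it voices to [b]. /begiduutuubopazod/ → begiduuduubobazod.

begiduuduubobazod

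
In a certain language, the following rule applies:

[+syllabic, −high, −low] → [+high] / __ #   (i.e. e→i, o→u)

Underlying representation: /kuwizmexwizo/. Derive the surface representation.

kuwizmexwizu

Scanning /kuwizmexwizo/: /e/ at position 7 is not in the conditioning environment; /o/ is a mid vowel in word-final position, so it raises to [u].
Result: [kuwizmexwizu].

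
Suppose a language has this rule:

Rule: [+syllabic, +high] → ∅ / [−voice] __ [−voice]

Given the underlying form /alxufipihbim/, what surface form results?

alxfphbim

/u/ is a high vowel flanked by voiceless consonants /x/ and /f/, so it deletes.
/i/ is a high vowel flanked by voiceless consonants /f/ and /p/, so it deletes.
/i/ is a high vowel flanked by voiceless consonants /p/ and /h/, so it deletes.
The other instance of /i/ does not occur in the required environment and remains unchanged.
Surface form: [alxfphbim].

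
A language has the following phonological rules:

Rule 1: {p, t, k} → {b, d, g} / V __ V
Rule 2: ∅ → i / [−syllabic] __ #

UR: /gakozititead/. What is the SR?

gagozidideadi

Rule 1 (intervocalic voicing): /k/ is a voiceless stop between vowels /a/ and /o/, so it voices to [g]. /t/ is a voiceless stop between vowels /i/ and /i/, so it voices to [d]. /t/ is a voiceless stop between vowels /i/ and /e/, so it voices to [d]. /gakozititead/ → gagozididead.
Rule 2 (final i-epenthesis): the form ends in the consonant /d/, so [i] is inserted word-finally. /gagozididead/ → gagozidideadi.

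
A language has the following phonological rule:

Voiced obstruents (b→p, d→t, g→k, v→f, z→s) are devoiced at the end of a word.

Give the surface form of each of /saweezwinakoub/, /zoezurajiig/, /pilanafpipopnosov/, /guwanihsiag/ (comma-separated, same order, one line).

/saweezwinakoub/: /b/ is a voiced obstruent in word-final position, so it devoices to [p]. → [saweezwinakoup].
/zoezurajiig/: /g/ is a voiced obstruent in word-final position, so it devoices to [k]. → [zoezurajiik].
/pilanafpipopnosov/: /v/ is a voiced obstruent in word-final position, so it devoices to [f]. → [pilanafpipopnosof].
/guwanihsiag/: /g/ is a voiced obstruent in word-final position, so it devoices to [k]. → [guwanihsiak].

saweezwinakoup, zoezurajiik, pilanafpipopnosof, guwanihsiak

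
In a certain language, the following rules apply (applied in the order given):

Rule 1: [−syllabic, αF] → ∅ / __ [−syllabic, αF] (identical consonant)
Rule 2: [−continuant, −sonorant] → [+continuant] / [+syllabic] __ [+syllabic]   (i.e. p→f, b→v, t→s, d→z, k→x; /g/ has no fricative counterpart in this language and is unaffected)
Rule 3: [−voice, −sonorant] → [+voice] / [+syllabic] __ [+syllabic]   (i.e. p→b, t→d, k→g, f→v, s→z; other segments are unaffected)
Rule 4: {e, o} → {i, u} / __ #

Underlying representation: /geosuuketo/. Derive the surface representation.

geozuuxezu

Rule 1 (degemination): no segment meets the environment; /geosuuketo/ is unchanged.
Rule 2 (intervocalic spirantization): /k/ is a stop between vowels /u/ and /e/, so it spirantizes to the fricative [x]. /t/ is a stop between vowels /e/ and /o/, so it spirantizes to the fricative [s]. /geosuuketo/ → geosuuxeso.
Rule 3 (intervocalic voicing): /s/ is a voiceless obstruent between vowels /o/ and /u/, so it voices to [z]. /s/ is a voiceless obstruent between vowels /e/ and /o/, so it voices to [z]. /geosuuxeso/ → geozuuxezo.
Rule 4 (final vowel raising): /o/ is a mid vowel in word-final position, so it raises to [u]. /geozuuxezo/ → geozuuxezu.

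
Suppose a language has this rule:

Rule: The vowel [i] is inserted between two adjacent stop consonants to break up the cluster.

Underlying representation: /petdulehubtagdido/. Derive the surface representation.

/t/ and /d/ form a stop–stop cluster, so [i] is inserted between them.
/b/ and /t/ form a stop–stop cluster, so [i] is inserted between them.
/g/ and /d/ form a stop–stop cluster, so [i] is inserted between them.
Surface form: [petidulehubitagidido].

petidulehubitagidido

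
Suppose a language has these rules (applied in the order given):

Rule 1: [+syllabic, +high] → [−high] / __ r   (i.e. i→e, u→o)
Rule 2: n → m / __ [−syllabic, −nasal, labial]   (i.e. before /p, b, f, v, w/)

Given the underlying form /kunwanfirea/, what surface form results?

Rule 1 (pre-rhotic lowering): /i/ is a high vowel immediately before /r/, so it lowers to [e]. /kunwanfirea/ → kunwanferea.
Rule 2 (nasal place assimilation): /n/ precedes the labial consonant /w/, so it assimilates in place to [m]. /n/ precedes the labial consonant /f/, so it assimilates in place to [m]. /kunwanferea/ → kumwamferea.

kumwamferea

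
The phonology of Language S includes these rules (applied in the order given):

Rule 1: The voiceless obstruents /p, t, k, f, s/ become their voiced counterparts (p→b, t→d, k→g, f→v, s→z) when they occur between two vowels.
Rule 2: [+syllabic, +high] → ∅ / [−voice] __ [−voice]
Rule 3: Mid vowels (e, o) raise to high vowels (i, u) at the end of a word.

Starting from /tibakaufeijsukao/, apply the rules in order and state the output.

tibagauveijsugau

Rule 1 (intervocalic voicing): /k/ is a voiceless obstruent between vowels /a/ and /a/, so it voices to [g]. /f/ is a voiceless obstruent between vowels /u/ and /e/, so it voices to [v]. /k/ is a voiceless obstruent between vowels /u/ and /a/, so it voices to [g]. /tibakaufeijsukao/ → tibagauveijsugao.
Rule 2 (high vowel syncope): no segment meets the environment; /tibagauveijsugao/ is unchanged.
Rule 3 (final vowel raising): /o/ is a mid vowel in word-final position, so it raises to [u]. /tibagauveijsugao/ → tibagauveijsugau.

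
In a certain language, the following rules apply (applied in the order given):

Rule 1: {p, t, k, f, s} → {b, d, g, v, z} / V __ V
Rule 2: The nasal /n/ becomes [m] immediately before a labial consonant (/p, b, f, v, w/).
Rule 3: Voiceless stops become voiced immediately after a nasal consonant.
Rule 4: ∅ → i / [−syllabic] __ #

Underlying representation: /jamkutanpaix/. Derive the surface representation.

Rule 1 (intervocalic voicing): /t/ is a voiceless obstruent between vowels /u/ and /a/, so it voices to [d]. /jamkutanpaix/ → jamkudanpaix.
Rule 2 (nasal place assimilation): /n/ precedes the labial consonant /p/, so it assimilates in place to [m]. /jamkudanpaix/ → jamkudampaix.
Rule 3 (post-nasal voicing): /k/ is a voiceless stop immediately after the nasal /m/, so it voices to [g]. /p/ is a voiceless stop immediately after the nasal /m/, so it voices to [b]. /jamkudampaix/ → jamgudambaix.
Rule 4 (final i-epenthesis): the form ends in the consonant /x/, so [i] is inserted word-finally. /jamgudambaix/ → jamgudambaixi.

jamgudambaixi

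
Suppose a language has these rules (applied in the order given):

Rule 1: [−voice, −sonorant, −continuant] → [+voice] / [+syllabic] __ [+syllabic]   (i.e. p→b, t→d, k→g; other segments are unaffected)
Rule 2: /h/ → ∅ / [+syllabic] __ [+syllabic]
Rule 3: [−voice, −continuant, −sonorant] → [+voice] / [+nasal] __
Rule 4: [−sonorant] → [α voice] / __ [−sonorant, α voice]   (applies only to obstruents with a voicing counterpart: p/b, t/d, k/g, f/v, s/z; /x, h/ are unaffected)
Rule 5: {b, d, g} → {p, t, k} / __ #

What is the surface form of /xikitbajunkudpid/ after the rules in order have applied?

xigidbajungutpit

Rule 1 (intervocalic voicing): /k/ is a voiceless stop between vowels /i/ and /i/, so it voices to [g]. /xikitbajunkudpid/ → xigitbajunkudpid.
Rule 2 (intervocalic h-deletion): no segment meets the environment; /xigitbajunkudpid/ is unchanged.
Rule 3 (post-nasal voicing): /k/ is a voiceless stop immediately after the nasal /n/, so it voices to [g]. /xigitbajunkudpid/ → xigitbajungudpid.
Rule 4 (regressive voicing assimilation): /t/ precedes the voiced obstruent /b/, so it voices to [d] by assimilation. /d/ precedes the voiceless obstruent /p/, so it devoices to [t] by assimilation. /xigitbajungudpid/ → xigidbajungutpid.
Rule 5 (final devoicing): /d/ is a voiced stop in word-final position, so it devoices to [t]. /xigidbajungutpid/ → xigidbajungutpit.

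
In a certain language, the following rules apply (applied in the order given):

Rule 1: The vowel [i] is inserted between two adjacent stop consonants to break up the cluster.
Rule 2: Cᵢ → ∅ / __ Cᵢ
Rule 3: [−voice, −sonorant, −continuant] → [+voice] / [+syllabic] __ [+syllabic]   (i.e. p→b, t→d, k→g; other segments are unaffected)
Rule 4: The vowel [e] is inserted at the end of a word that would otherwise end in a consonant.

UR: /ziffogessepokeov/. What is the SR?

Rule 1 (stop-cluster i-epenthesis): no segment meets the environment; /ziffogessepokeov/ is unchanged.
Rule 2 (degemination): /ff/ is a geminate; the first /f/ deletes. /ss/ is a geminate; the first /s/ deletes. /ziffogessepokeov/ → zifogesepokeov.
Rule 3 (intervocalic voicing): /p/ is a voiceless stop between vowels /e/ and /o/, so it voices to [b]. /k/ is a voiceless stop between vowels /o/ and /e/, so it voices to [g]. /zifogesepokeov/ → zifogesebogeov.
Rule 4 (final e-epenthesis): the form ends in the consonant /v/, so [e] is inserted word-finally. /zifogesebogeov/ → zifogesebogeove.

zifogesebogeove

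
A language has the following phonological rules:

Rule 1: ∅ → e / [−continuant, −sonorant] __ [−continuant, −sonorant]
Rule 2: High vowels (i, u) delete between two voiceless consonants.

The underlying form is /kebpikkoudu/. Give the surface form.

kebepkekoudu

Rule 1 (stop-cluster e-epenthesis): /b/ and /p/ form a stop–stop cluster, so [e] is inserted between them. /k/ and /k/ form a stop–stop cluster, so [e] is inserted between them. /kebpikkoudu/ → kebepikekoudu.
Rule 2 (high vowel syncope): /i/ is a high vowel flanked by voiceless consonants /p/ and /k/, so it deletes. /kebepikekoudu/ → kebepkekoudu.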